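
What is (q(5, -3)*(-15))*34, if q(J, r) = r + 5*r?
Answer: 9180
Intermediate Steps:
q(J, r) = 6*r
(q(5, -3)*(-15))*34 = ((6*(-3))*(-15))*34 = -18*(-15)*34 = 270*34 = 9180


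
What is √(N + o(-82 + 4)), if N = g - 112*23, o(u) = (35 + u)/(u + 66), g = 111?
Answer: I*√88611/6 ≈ 49.613*I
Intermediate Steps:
o(u) = (35 + u)/(66 + u)
N = -2465 (N = 111 - 112*23 = 111 - 2576 = -2465)
√(N + o(-82 + 4)) = √(-2465 + (35 + (-82 + 4))/(66 + (-82 + 4))) = √(-2465 + (35 - 78)/(66 - 78)) = √(-2465 - 43/(-12)) = √(-2465 - 1/12*(-43)) = √(-2465 + 43/12) = √(-29537/12) = I*√88611/6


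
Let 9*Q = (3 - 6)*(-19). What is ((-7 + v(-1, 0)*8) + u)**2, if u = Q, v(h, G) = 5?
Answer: 13924/9 ≈ 1547.1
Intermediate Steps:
Q = 19/3 (Q = ((3 - 6)*(-19))/9 = (-3*(-19))/9 = (1/9)*57 = 19/3 ≈ 6.3333)
u = 19/3 ≈ 6.3333
((-7 + v(-1, 0)*8) + u)**2 = ((-7 + 5*8) + 19/3)**2 = ((-7 + 40) + 19/3)**2 = (33 + 19/3)**2 = (118/3)**2 = 13924/9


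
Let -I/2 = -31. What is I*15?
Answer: 930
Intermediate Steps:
I = 62 (I = -2*(-31) = 62)
I*15 = 62*15 = 930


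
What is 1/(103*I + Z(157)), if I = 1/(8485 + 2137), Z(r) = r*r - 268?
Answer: 10622/258975085 ≈ 4.1016e-5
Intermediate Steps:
Z(r) = -268 + r² (Z(r) = r² - 268 = -268 + r²)
I = 1/10622 ≈ 9.4144e-5
1/(103*I + Z(157)) = 1/(103*(1/10622) + (-268 + 157²)) = 1/(103/10622 + (-268 + 24649)) = 1/(103/10622 + 24381) = 1/(258975085/10622) = 10622/258975085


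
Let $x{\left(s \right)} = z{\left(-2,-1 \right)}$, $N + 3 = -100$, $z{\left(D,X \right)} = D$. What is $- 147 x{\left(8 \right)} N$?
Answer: $-30282$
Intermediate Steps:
$N = -103$ ($N = -3 - 100 = -103$)
$x{\left(s \right)} = -2$
$- 147 x{\left(8 \right)} N = \left(-147\right) \left(-2\right) \left(-103\right) = 294 \left(-103\right) = -30282$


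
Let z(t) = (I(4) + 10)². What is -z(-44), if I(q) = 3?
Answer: -169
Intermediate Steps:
z(t) = 169 (z(t) = (3 + 10)² = 13² = 169)
-z(-44) = -1*169 = -169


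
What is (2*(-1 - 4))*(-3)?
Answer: 30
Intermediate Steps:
(2*(-1 - 4))*(-3) = (2*(-5))*(-3) = -10*(-3) = 30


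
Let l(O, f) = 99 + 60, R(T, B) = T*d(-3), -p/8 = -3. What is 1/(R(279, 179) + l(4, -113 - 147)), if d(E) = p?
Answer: 1/6855 ≈ 0.00014588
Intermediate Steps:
p = 24 (p = -8*(-3) = 24)
d(E) = 24
R(T, B) = 24*T (R(T, B) = T*24 = 24*T)
l(O, f) = 159
1/(R(279, 179) + l(4, -113 - 147)) = 1/(24*279 + 159) = 1/(6696 + 159) = 1/6855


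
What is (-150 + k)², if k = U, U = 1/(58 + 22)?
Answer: 143976001/6400 ≈ 22496.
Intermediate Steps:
U = 1/80 ≈ 0.012500
k = 1/80 ≈ 0.012500
(-150 + k)² = (-150 + 1/80)² = (-11999/80)² = 143976001/6400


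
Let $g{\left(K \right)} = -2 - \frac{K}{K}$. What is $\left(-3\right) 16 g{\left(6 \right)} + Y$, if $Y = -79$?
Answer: $65$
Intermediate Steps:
$g{\left(K \right)} = -3$ ($g{\left(K \right)} = -2 - 1 = -3$)
$\left(-3\right) 16 g{\left(6 \right)} + Y = \left(-3\right) 16 \left(-3\right) - 79 = \left(-48\right) \left(-3\right) - 79 = 144 - 79 = 65$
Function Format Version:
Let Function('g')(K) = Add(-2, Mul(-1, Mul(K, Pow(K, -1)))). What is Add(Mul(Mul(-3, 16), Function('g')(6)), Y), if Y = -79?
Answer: 65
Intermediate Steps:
Function('g')(K) = -3 (Function('g')(K) = Add(-2, Mul(-1, 1)) = Add(-2, -1) = -3)
Add(Mul(Mul(-3, 16), Function('g')(6)), Y) = Add(Mul(Mul(-3, 16), -3), -79) = Add(Mul(-48, -3), -79) = Add(144, -79) = 65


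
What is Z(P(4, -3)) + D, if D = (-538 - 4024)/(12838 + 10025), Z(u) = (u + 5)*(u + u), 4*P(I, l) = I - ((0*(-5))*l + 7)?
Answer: -1202509/182904 ≈ -6.5745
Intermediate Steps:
P(I, l) = -7/4 + I/4 (P(I, l) = (I - ((0*(-5))*l + 7))/4 = (I - (0*l + 7))/4 = (I - (0 + 7))/4 = (I - 1*7)/4 = (I - 7)/4 = (-7 + I)/4 = -7/4 + I/4)
Z(u) = 2*u*(5 + u) (Z(u) = (5 + u)*(2*u) = 2*u*(5 + u))
D = -4562/22863 ≈ -0.19954
Z(P(4, -3)) + D = 2*(-7/4 + (1/4)*4)*(5 + (-7/4 + (1/4)*4)) - 4562/22863 = 2*(-7/4 + 1)*(5 + (-7/4 + 1)) - 4562/22863 = 2*(-3/4)*(5 - 3/4) - 4562/22863 = 2*(-3/4)*(17/4) - 4562/22863 = -51/8 - 4562/22863 = -1202509/182904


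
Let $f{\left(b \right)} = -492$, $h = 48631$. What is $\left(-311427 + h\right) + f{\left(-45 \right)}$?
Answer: $-263288$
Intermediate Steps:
$\left(-311427 + h\right) + f{\left(-45 \right)} = \left(-311427 + 48631\right) - 492 = -262796 - 492 = -263288$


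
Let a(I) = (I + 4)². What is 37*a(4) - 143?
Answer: 2225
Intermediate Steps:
a(I) = (4 + I)²
37*a(4) - 143 = 37*(4 + 4)² - 143 = 37*8² - 143 = 37*64 - 143 = 2368 - 143 = 2225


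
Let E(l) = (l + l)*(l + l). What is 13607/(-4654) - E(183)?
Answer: -623444831/4654 ≈ -1.3396e+5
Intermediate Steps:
E(l) = 4*l² (E(l) = (2*l)*(2*l) = 4*l²)
13607/(-4654) - E(183) = 13607/(-4654) - 4*183² = 13607*(-1/4654) - 4*33489 = -13607/4654 - 1*133956 = -13607/4654 - 133956 = -623444831/4654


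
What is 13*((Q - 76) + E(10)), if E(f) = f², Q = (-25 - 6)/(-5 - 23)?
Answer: 9139/28 ≈ 326.39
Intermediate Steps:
Q = 31/28 (Q = -31/(-28) = -31*(-1/28) = 31/28 ≈ 1.1071)
13*((Q - 76) + E(10)) = 13*((31/28 - 76) + 10²) = 13*(-2097/28 + 100) = 13*(703/28) = 9139/28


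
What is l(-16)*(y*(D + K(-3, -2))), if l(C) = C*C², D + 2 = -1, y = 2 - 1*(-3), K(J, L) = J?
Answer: 122880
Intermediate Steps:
y = 5 (y = 2 + 3 = 5)
D = -3 (D = -2 - 1 = -3)
l(C) = C³
l(-16)*(y*(D + K(-3, -2))) = (-16)³*(5*(-3 - 3)) = -20480*(-6) = -4096*(-30) = 122880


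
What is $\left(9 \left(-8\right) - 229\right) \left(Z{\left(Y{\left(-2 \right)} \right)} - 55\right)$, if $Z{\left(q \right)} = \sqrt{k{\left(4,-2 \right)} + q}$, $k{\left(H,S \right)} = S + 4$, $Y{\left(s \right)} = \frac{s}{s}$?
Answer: $16555 - 301 \sqrt{3} \approx 16034.0$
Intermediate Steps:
$Y{\left(s \right)} = 1$
$k{\left(H,S \right)} = 4 + S$
$Z{\left(q \right)} = \sqrt{2 + q}$ ($Z{\left(q \right)} = \sqrt{\left(4 - 2\right) + q} = \sqrt{2 + q}$)
$\left(9 \left(-8\right) - 229\right) \left(Z{\left(Y{\left(-2 \right)} \right)} - 55\right) = \left(9 \left(-8\right) - 229\right) \left(\sqrt{2 + 1} - 55\right) = \left(-72 - 229\right) \left(\sqrt{3} - 55\right) = - 301 \left(-55 + \sqrt{3}\right) = 16555 - 301 \sqrt{3}$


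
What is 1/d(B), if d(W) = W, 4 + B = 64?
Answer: 1/60 ≈ 0.016667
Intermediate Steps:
B = 60 (B = -4 + 64 = 60)
1/d(B) = 1/60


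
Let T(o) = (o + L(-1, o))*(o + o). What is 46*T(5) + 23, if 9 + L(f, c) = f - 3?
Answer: -3657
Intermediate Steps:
L(f, c) = -12 + f (L(f, c) = -9 + (f - 3) = -9 + (-3 + f) = -12 + f)
T(o) = 2*o*(-13 + o) (T(o) = (o + (-12 - 1))*(o + o) = (o - 13)*(2*o) = (-13 + o)*(2*o) = 2*o*(-13 + o))
46*T(5) + 23 = 46*(2*5*(-13 + 5)) + 23 = 46*(2*5*(-8)) + 23 = 46*(-80) + 23 = -3680 + 23 = -3657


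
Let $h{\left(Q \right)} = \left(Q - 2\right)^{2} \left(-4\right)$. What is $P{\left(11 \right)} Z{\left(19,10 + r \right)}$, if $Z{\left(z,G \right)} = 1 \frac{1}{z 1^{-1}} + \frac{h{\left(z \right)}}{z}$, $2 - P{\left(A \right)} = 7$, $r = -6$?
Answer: $\frac{5775}{19} \approx 303.95$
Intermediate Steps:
$P{\left(A \right)} = -5$ ($P{\left(A \right)} = 2 - 7 = -5$)
$h{\left(Q \right)} = - 4 \left(-2 + Q\right)^{2}$ ($h{\left(Q \right)} = \left(-2 + Q\right)^{2} \left(-4\right) = - 4 \left(-2 + Q\right)^{2}$)
$Z{\left(z,G \right)} = \frac{1}{z} - \frac{4 \left(-2 + z\right)^{2}}{z}$ ($Z{\left(z,G \right)} = 1 \frac{1}{z 1^{-1}} + \frac{\left(-4\right) \left(-2 + z\right)^{2}}{z} = 1 \frac{1}{z 1} - \frac{4 \left(-2 + z\right)^{2}}{z} = 1 \frac{1}{z} - \frac{4 \left(-2 + z\right)^{2}}{z} = \frac{1}{z} - \frac{4 \left(-2 + z\right)^{2}}{z}$)
$P{\left(11 \right)} Z{\left(19,10 + r \right)} = - 5 \frac{1 - 4 \left(-2 + 19\right)^{2}}{19} = - 5 \frac{1 - 4 \cdot 17^{2}}{19} = - 5 \frac{1 - 1156}{19} = - 5 \cdot \frac{1}{19} \left(-1155\right) = \left(-5\right) \left(- \frac{1155}{19}\right) = \frac{5775}{19}$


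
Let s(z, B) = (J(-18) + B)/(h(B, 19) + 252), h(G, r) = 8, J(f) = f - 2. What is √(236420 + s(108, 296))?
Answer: √998878985/65 ≈ 486.23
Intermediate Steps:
J(f) = -2 + f
s(z, B) = -1/13 + B/260 (s(z, B) = ((-2 - 18) + B)/(8 + 252) = (-20 + B)/260 = (-20 + B)*(1/260) = -1/13 + B/260)
√(236420 + s(108, 296)) = √(236420 + (-1/13 + (1/260)*296)) = √(236420 + (-1/13 + 74/65)) = √(236420 + 69/65) = √(15367369/65) = √998878985/65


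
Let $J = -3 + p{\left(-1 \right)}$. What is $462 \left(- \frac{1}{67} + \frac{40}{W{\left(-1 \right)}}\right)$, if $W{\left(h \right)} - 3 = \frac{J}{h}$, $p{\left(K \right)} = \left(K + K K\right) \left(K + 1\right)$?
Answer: $\frac{205898}{67} \approx 3073.1$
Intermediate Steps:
$p{\left(K \right)} = \left(1 + K\right) \left(K + K^{2}\right)$ ($p{\left(K \right)} = \left(K + K^{2}\right) \left(1 + K\right) = \left(1 + K\right) \left(K + K^{2}\right)$)
$J = -3$ ($J = -3 - \left(1 + \left(-1\right)^{2} + 2 \left(-1\right)\right) = -3 - \left(1 + 1 - 2\right) = -3 - 0 = -3 + 0 = -3$)
$W{\left(h \right)} = 3 - \frac{3}{h}$
$462 \left(- \frac{1}{67} + \frac{40}{W{\left(-1 \right)}}\right) = 462 \left(- \frac{1}{67} + \frac{40}{3 - \frac{3}{-1}}\right) = 462 \left(\left(-1\right) \frac{1}{67} + \frac{40}{3 - -3}\right) = 462 \left(- \frac{1}{67} + \frac{40}{3 + 3}\right) = 462 \left(- \frac{1}{67} + \frac{40}{6}\right) = 462 \left(- \frac{1}{67} + 40 \cdot \frac{1}{6}\right) = 462 \left(- \frac{1}{67} + \frac{20}{3}\right) = 462 \cdot \frac{1337}{201} = \frac{205898}{67}$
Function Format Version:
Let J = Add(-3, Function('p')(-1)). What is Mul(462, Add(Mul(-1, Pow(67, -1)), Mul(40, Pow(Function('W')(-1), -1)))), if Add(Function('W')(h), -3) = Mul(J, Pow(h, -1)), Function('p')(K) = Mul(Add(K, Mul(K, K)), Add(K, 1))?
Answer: Rational(205898, 67) ≈ 3073.1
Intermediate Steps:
Function('p')(K) = Mul(Add(1, K), Add(K, Pow(K, 2))) (Function('p')(K) = Mul(Add(K, Pow(K, 2)), Add(1, K)) = Mul(Add(1, K), Add(K, Pow(K, 2))))
J = -3 (J = Add(-3, Mul(-1, Add(1, Pow(-1, 2), Mul(2, -1)))) = Add(-3, Mul(-1, Add(1, 1, -2))) = Add(-3, Mul(-1, 0)) = Add(-3, 0) = -3)
Function('W')(h) = Add(3, Mul(-3, Pow(h, -1)))
Mul(462, Add(Mul(-1, Pow(67, -1)), Mul(40, Pow(Function('W')(-1), -1)))) = Mul(462, Add(Mul(-1, Pow(67, -1)), Mul(40, Pow(Add(3, Mul(-3, Pow(-1, -1))), -1)))) = Mul(462, Add(Mul(-1, Rational(1, 67)), Mul(40, Pow(Add(3, Mul(-3, -1)), -1)))) = Mul(462, Add(Rational(-1, 67), Mul(40, Pow(Add(3, 3), -1)))) = Mul(462, Add(Rational(-1, 67), Mul(40, Pow(6, -1)))) = Mul(462, Add(Rational(-1, 67), Mul(40, Rational(1, 6)))) = Mul(462, Add(Rational(-1, 67), Rational(20, 3))) = Mul(462, Rational(1337, 201)) = Rational(205898, 67)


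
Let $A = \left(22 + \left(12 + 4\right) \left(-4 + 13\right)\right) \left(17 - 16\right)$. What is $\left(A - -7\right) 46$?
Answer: $7958$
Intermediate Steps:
$A = 166$ ($A = \left(22 + 16 \cdot 9\right) 1 = \left(22 + 144\right) 1 = 166 \cdot 1 = 166$)
$\left(A - -7\right) 46 = \left(166 - -7\right) 46 = \left(166 + \left(-10 + 17\right)\right) 46 = \left(166 + 7\right) 46 = 173 \cdot 46 = 7958$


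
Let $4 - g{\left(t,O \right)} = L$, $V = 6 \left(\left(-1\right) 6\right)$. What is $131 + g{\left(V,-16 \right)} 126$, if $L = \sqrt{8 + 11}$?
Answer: $635 - 126 \sqrt{19} \approx 85.779$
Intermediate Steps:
$V = -36$ ($V = 6 \left(-6\right) = -36$)
$L = \sqrt{19} \approx 4.3589$
$g{\left(t,O \right)} = 4 - \sqrt{19}$
$131 + g{\left(V,-16 \right)} 126 = 131 + \left(4 - \sqrt{19}\right) 126 = 131 + \left(504 - 126 \sqrt{19}\right) = 635 - 126 \sqrt{19}$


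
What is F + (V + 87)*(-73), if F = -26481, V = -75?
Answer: -27357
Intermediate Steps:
F + (V + 87)*(-73) = -26481 + (-75 + 87)*(-73) = -26481 + 12*(-73) = -26481 - 876 = -27357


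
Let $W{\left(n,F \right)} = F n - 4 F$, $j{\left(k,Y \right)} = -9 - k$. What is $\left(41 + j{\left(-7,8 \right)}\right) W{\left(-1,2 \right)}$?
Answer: $-390$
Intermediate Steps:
$W{\left(n,F \right)} = - 4 F + F n$
$\left(41 + j{\left(-7,8 \right)}\right) W{\left(-1,2 \right)} = \left(41 - 2\right) 2 \left(-4 - 1\right) = \left(41 + \left(-9 + 7\right)\right) 2 \left(-5\right) = \left(41 - 2\right) \left(-10\right) = 39 \left(-10\right) = -390$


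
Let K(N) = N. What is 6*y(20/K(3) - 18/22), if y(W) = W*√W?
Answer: 386*√6369/363 ≈ 84.863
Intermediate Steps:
y(W) = W^(3/2)
6*y(20/K(3) - 18/22) = 6*(20/3 - 18/22)^(3/2) = 6*(20*(⅓) - 18*1/22)^(3/2) = 6*(20/3 - 9/11)^(3/2) = 6*(193/33)^(3/2) = 6*(193*√6369/1089) = 386*√6369/363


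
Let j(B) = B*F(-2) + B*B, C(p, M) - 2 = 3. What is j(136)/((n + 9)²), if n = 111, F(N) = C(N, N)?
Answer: 799/600 ≈ 1.3317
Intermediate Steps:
C(p, M) = 5 (C(p, M) = 2 + 3 = 5)
F(N) = 5
j(B) = B² + 5*B (j(B) = B*5 + B*B = 5*B + B² = B² + 5*B)
j(136)/((n + 9)²) = (136*(5 + 136))/((111 + 9)²) = (136*141)/(120²) = 19176/14400 = 19176*(1/14400) = 799/600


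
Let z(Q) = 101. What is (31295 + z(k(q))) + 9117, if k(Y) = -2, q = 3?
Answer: 40513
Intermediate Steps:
(31295 + z(k(q))) + 9117 = (31295 + 101) + 9117 = 31396 + 9117 = 40513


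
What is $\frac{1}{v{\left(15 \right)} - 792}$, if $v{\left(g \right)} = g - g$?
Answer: $- \frac{1}{792} \approx -0.0012626$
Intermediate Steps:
$v{\left(g \right)} = 0$
$\frac{1}{v{\left(15 \right)} - 792} = \frac{1}{0 - 792} = \frac{1}{-792} = - \frac{1}{792}$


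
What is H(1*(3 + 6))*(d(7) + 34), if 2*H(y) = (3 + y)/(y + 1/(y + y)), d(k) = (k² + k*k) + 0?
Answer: 14256/163 ≈ 87.460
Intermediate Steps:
d(k) = 2*k² (d(k) = (k² + k²) + 0 = 2*k² + 0 = 2*k²)
H(y) = (3 + y)/(2*(y + 1/(2*y))) (H(y) = ((3 + y)/(y + 1/(y + y)))/2 = ((3 + y)/(y + 1/(2*y)))/2 = (3 + y)/(2*(y + 1/(2*y))))
H(1*(3 + 6))*(d(7) + 34) = ((1*(3 + 6))*(3 + 1*(3 + 6))/(1 + 2*(1*(3 + 6))²))*(2*7² + 34) = ((1*9)*(3 + 1*9)/(1 + 2*(1*9)²))*(2*49 + 34) = (9*(3 + 9)/(1 + 2*9²))*(98 + 34) = (9*12/(1 + 2*81))*132 = (9*12/(1 + 162))*132 = (9*12/163)*132 = (9*(1/163)*12)*132 = (108/163)*132 = 14256/163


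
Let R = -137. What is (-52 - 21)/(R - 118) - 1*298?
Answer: -75917/255 ≈ -297.71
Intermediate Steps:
(-52 - 21)/(R - 118) - 1*298 = (-52 - 21)/(-137 - 118) - 1*298 = -73/(-255) - 298 = -73*(-1/255) - 298 = 73/255 - 298 = -75917/255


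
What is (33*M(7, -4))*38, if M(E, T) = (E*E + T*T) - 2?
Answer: 79002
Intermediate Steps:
M(E, T) = -2 + E² + T² (M(E, T) = (E² + T²) - 2 = -2 + E² + T²)
(33*M(7, -4))*38 = (33*(-2 + 7² + (-4)²))*38 = (33*(-2 + 49 + 16))*38 = (33*63)*38 = 2079*38 = 79002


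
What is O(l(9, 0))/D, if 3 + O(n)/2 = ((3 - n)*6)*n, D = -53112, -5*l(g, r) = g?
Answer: 457/221300 ≈ 0.0020651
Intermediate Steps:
l(g, r) = -g/5
O(n) = -6 + 2*n*(18 - 6*n) (O(n) = -6 + 2*(((3 - n)*6)*n) = -6 + 2*((18 - 6*n)*n) = -6 + 2*(n*(18 - 6*n)) = -6 + 2*n*(18 - 6*n))
O(l(9, 0))/D = (-6 - 12*(-⅕*9)² + 36*(-⅕*9))/(-53112) = (-6 - 12*(-9/5)² + 36*(-9/5))*(-1/53112) = (-6 - 12*81/25 - 324/5)*(-1/53112) = (-6 - 972/25 - 324/5)*(-1/53112) = -2742/25*(-1/53112) = 457/221300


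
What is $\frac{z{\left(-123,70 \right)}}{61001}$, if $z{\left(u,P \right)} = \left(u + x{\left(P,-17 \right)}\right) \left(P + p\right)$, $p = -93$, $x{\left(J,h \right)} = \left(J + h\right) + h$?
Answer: $\frac{2001}{61001} \approx 0.032803$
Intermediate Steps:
$x{\left(J,h \right)} = J + 2 h$
$z{\left(u,P \right)} = \left(-93 + P\right) \left(-34 + P + u\right)$ ($z{\left(u,P \right)} = \left(u + \left(P + 2 \left(-17\right)\right)\right) \left(P - 93\right) = \left(u + \left(P - 34\right)\right) \left(-93 + P\right) = \left(u + \left(-34 + P\right)\right) \left(-93 + P\right) = \left(-34 + P + u\right) \left(-93 + P\right) = \left(-93 + P\right) \left(-34 + P + u\right)$)
$\frac{z{\left(-123,70 \right)}}{61001} = \frac{3162 + 70^{2} - 8890 - -11439 + 70 \left(-123\right)}{61001} = \left(3162 + 4900 - 8890 + 11439 - 8610\right) \frac{1}{61001} = 2001 \cdot \frac{1}{61001} = \frac{2001}{61001}$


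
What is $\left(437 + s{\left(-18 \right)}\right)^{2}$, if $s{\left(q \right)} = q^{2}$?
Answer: $579121$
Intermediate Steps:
$\left(437 + s{\left(-18 \right)}\right)^{2} = \left(437 + \left(-18\right)^{2}\right)^{2} = \left(437 + 324\right)^{2} = 761^{2} = 579121$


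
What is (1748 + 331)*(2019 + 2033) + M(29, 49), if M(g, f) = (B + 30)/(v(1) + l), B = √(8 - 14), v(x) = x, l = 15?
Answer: 67392879/8 + I*√6/16 ≈ 8.4241e+6 + 0.15309*I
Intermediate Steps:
B = I*√6 (B = √(-6) = I*√6 ≈ 2.4495*I)
M(g, f) = 15/8 + I*√6/16 (M(g, f) = (I*√6 + 30)/(1 + 15) = (30 + I*√6)/16 = (30 + I*√6)*(1/16) = 15/8 + I*√6/16)
(1748 + 331)*(2019 + 2033) + M(29, 49) = (1748 + 331)*(2019 + 2033) + (15/8 + I*√6/16) = 2079*4052 + (15/8 + I*√6/16) = 8424108 + (15/8 + I*√6/16) = 67392879/8 + I*√6/16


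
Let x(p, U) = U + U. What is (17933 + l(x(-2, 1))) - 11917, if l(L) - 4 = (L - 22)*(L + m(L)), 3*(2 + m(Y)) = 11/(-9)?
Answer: 162760/27 ≈ 6028.1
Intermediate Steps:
m(Y) = -65/27 (m(Y) = -2 + (11/(-9))/3 = -2 + (11*(-⅑))/3 = -2 + (⅓)*(-11/9) = -2 - 11/27 = -65/27)
x(p, U) = 2*U
l(L) = 4 + (-22 + L)*(-65/27 + L) (l(L) = 4 + (L - 22)*(L - 65/27) = 4 + (-22 + L)*(-65/27 + L))
(17933 + l(x(-2, 1))) - 11917 = (17933 + (1538/27 + (2*1)² - 1318/27)) - 11917 = (17933 + (1538/27 + 2² - 659/27*2)) - 11917 = (17933 + (1538/27 + 4 - 1318/27)) - 11917 = (17933 + 328/27) - 11917 = 484519/27 - 11917 = 162760/27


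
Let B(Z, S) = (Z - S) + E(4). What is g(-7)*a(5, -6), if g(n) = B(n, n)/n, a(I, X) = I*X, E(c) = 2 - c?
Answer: -60/7 ≈ -8.5714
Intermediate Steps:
B(Z, S) = -2 + Z - S (B(Z, S) = (Z - S) + (2 - 1*4) = (Z - S) + (2 - 4) = (Z - S) - 2 = -2 + Z - S)
g(n) = -2/n (g(n) = (-2 + n - n)/n = -2/n)
g(-7)*a(5, -6) = (-2/(-7))*(5*(-6)) = -2*(-⅐)*(-30) = (2/7)*(-30) = -60/7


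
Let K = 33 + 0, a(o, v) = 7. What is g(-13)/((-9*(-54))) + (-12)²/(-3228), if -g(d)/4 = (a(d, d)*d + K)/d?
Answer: -69112/849771 ≈ -0.081330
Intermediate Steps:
K = 33
g(d) = -4*(33 + 7*d)/d (g(d) = -4*(7*d + 33)/d = -4*(33 + 7*d)/d)
g(-13)/((-9*(-54))) + (-12)²/(-3228) = (-28 - 132/(-13))/((-9*(-54))) + (-12)²/(-3228) = (-28 - 132*(-1/13))/486 + 144*(-1/3228) = (-28 + 132/13)*(1/486) - 12/269 = -232/13*1/486 - 12/269 = -116/3159 - 12/269 = -69112/849771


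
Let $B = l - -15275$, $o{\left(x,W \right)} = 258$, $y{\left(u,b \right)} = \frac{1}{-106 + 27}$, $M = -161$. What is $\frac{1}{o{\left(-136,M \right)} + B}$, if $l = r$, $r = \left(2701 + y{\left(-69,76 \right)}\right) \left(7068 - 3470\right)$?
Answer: $\frac{79}{768961151} \approx 1.0274 \cdot 10^{-7}$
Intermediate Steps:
$y{\left(u,b \right)} = - \frac{1}{79}$ ($y{\left(u,b \right)} = \frac{1}{-79} = - \frac{1}{79}$)
$r = \frac{767734044}{79}$ ($r = \left(2701 - \frac{1}{79}\right) \left(7068 - 3470\right) = \frac{213378}{79} \cdot 3598 = \frac{767734044}{79} \approx 9.7181 \cdot 10^{6}$)
$l = \frac{767734044}{79} \approx 9.7181 \cdot 10^{6}$
$B = \frac{768940769}{79}$ ($B = \frac{767734044}{79} - -15275 = \frac{767734044}{79} + 15275 = \frac{768940769}{79} \approx 9.7334 \cdot 10^{6}$)
$\frac{1}{o{\left(-136,M \right)} + B} = \frac{1}{258 + \frac{768940769}{79}} = \frac{1}{\frac{768961151}{79}} = \frac{79}{768961151}$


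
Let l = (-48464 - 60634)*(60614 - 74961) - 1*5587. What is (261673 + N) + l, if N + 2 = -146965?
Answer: 1565338125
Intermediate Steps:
N = -146967 (N = -2 - 146965 = -146967)
l = 1565223419 (l = -109098*(-14347) - 5587 = 1565229006 - 5587 = 1565223419)
(261673 + N) + l = (261673 - 146967) + 1565223419 = 114706 + 1565223419 = 1565338125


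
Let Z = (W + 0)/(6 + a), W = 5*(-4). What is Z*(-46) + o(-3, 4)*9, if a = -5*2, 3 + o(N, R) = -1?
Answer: -266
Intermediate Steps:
o(N, R) = -4 (o(N, R) = -3 - 1 = -4)
a = -10
W = -20
Z = 5 (Z = (-20 + 0)/(6 - 10) = -20/(-4) = -20*(-¼) = 5)
Z*(-46) + o(-3, 4)*9 = 5*(-46) - 4*9 = -230 - 36 = -266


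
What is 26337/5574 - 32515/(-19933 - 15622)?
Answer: 74510043/13212238 ≈ 5.6395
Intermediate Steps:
26337/5574 - 32515/(-19933 - 15622) = 26337*(1/5574) - 32515/(-35555) = 8779/1858 - 32515*(-1/35555) = 8779/1858 + 6503/7111 = 74510043/13212238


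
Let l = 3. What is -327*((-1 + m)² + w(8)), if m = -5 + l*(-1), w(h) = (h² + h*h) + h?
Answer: -70959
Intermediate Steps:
w(h) = h + 2*h² (w(h) = (h² + h²) + h = 2*h² + h = h + 2*h²)
m = -8 (m = -5 + 3*(-1) = -5 - 3 = -8)
-327*((-1 + m)² + w(8)) = -327*((-1 - 8)² + 8*(1 + 2*8)) = -327*((-9)² + 8*(1 + 16)) = -327*(81 + 8*17) = -327*(81 + 136) = -327*217 = -70959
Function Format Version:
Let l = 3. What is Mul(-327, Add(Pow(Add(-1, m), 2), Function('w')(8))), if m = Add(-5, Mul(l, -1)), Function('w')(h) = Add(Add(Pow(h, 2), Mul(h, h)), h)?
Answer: -70959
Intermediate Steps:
Function('w')(h) = Add(h, Mul(2, Pow(h, 2))) (Function('w')(h) = Add(Add(Pow(h, 2), Pow(h, 2)), h) = Add(Mul(2, Pow(h, 2)), h) = Add(h, Mul(2, Pow(h, 2))))
m = -8 (m = Add(-5, Mul(3, -1)) = Add(-5, -3) = -8)
Mul(-327, Add(Pow(Add(-1, m), 2), Function('w')(8))) = Mul(-327, Add(Pow(Add(-1, -8), 2), Mul(8, Add(1, Mul(2, 8))))) = Mul(-327, Add(Pow(-9, 2), Mul(8, Add(1, 16)))) = Mul(-327, Add(81, Mul(8, 17))) = Mul(-327, Add(81, 136)) = Mul(-327, 217) = -70959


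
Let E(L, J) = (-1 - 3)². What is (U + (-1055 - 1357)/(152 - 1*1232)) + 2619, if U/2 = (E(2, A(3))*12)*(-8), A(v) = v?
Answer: -13523/30 ≈ -450.77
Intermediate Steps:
E(L, J) = 16 (E(L, J) = (-4)² = 16)
U = -3072 (U = 2*((16*12)*(-8)) = 2*(192*(-8)) = 2*(-1536) = -3072)
(U + (-1055 - 1357)/(152 - 1*1232)) + 2619 = (-3072 + (-1055 - 1357)/(152 - 1*1232)) + 2619 = (-3072 - 2412/(152 - 1232)) + 2619 = (-3072 - 2412/(-1080)) + 2619 = (-3072 - 2412*(-1/1080)) + 2619 = (-3072 + 67/30) + 2619 = -92093/30 + 2619 = -13523/30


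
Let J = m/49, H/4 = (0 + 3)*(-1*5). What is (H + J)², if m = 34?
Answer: 8444836/2401 ≈ 3517.2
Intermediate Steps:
H = -60 (H = 4*((0 + 3)*(-1*5)) = 4*(3*(-5)) = 4*(-15) = -60)
J = 34/49 ≈ 0.69388
(H + J)² = (-60 + 34/49)² = (-2906/49)² = 8444836/2401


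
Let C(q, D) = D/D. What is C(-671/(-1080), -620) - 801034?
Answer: -801033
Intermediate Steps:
C(q, D) = 1
C(-671/(-1080), -620) - 801034 = 1 - 801034 = -801033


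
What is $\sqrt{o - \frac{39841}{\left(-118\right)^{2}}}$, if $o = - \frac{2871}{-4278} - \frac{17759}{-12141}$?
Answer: $\frac{i \sqrt{84339522367858187}}{340490298} \approx 0.85293 i$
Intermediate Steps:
$o = \frac{36943271}{17313066}$ ($o = \left(-2871\right) \left(- \frac{1}{4278}\right) - - \frac{17759}{12141} = \frac{957}{1426} + \frac{17759}{12141} = \frac{36943271}{17313066} \approx 2.1338$)
$\sqrt{o - \frac{39841}{\left(-118\right)^{2}}} = \sqrt{\frac{36943271}{17313066} - \frac{39841}{\left(-118\right)^{2}}} = \sqrt{\frac{36943271}{17313066} - \frac{39841}{13924}} = \sqrt{- \frac{87685878551}{120533565492}} = \frac{i \sqrt{84339522367858187}}{340490298}$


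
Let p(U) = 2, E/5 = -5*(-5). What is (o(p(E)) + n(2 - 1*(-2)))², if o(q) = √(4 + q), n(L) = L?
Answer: (4 + √6)² ≈ 41.596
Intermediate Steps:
E = 125 (E = 5*(-5*(-5)) = 5*25 = 125)
(o(p(E)) + n(2 - 1*(-2)))² = (√(4 + 2) + (2 - 1*(-2)))² = (√6 + (2 + 2))² = (√6 + 4)² = (4 + √6)²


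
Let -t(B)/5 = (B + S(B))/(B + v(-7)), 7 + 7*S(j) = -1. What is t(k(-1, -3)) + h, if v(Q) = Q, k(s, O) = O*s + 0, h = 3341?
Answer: 93613/28 ≈ 3343.3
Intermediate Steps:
k(s, O) = O*s
S(j) = -8/7 (S(j) = -1 + (1/7)*(-1) = -1 - 1/7 = -8/7)
t(B) = -5*(-8/7 + B)/(-7 + B) (t(B) = -5*(B - 8/7)/(B - 7) = -5*(-8/7 + B)/(-7 + B))
t(k(-1, -3)) + h = 5*(8 - (-21)*(-1))/(7*(-7 - 3*(-1))) + 3341 = 5*(8 - 7*3)/(7*(-7 + 3)) + 3341 = (5/7)*(8 - 21)/(-4) + 3341 = (5/7)*(-1/4)*(-13) + 3341 = 65/28 + 3341 = 93613/28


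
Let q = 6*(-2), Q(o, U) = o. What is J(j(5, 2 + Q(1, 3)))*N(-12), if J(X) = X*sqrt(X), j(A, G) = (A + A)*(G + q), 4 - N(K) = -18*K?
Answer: 57240*I*sqrt(10) ≈ 1.8101e+5*I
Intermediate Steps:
N(K) = 4 + 18*K (N(K) = 4 - (-18)*K = 4 + 18*K)
q = -12
j(A, G) = 2*A*(-12 + G) (j(A, G) = (A + A)*(G - 12) = (2*A)*(-12 + G) = 2*A*(-12 + G))
J(X) = X**(3/2)
J(j(5, 2 + Q(1, 3)))*N(-12) = (2*5*(-12 + (2 + 1)))**(3/2)*(4 + 18*(-12)) = (2*5*(-12 + 3))**(3/2)*(4 - 216) = (2*5*(-9))**(3/2)*(-212) = (-90)**(3/2)*(-212) = -270*I*sqrt(10)*(-212) = 57240*I*sqrt(10)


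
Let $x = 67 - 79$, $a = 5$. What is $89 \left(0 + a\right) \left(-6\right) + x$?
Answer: $-2682$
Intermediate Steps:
$x = -12$
$89 \left(0 + a\right) \left(-6\right) + x = 89 \left(0 + 5\right) \left(-6\right) - 12 = 89 \cdot 5 \left(-6\right) - 12 = 89 \left(-30\right) - 12 = -2670 - 12 = -2682$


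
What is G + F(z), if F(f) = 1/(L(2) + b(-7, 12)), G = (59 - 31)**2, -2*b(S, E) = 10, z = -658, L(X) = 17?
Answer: 9409/12 ≈ 784.08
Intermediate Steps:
b(S, E) = -5 (b(S, E) = -1/2*10 = -5)
G = 784 (G = 28**2 = 784)
F(f) = 1/12 (F(f) = 1/(17 - 5) = 1/12)
G + F(z) = 784 + 1/12 = 9409/12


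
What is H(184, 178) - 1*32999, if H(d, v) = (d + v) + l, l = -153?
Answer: -32790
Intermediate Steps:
H(d, v) = -153 + d + v (H(d, v) = (d + v) - 153 = -153 + d + v)
H(184, 178) - 1*32999 = (-153 + 184 + 178) - 1*32999 = 209 - 32999 = -32790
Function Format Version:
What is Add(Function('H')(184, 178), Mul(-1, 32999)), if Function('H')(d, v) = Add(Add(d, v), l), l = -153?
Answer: -32790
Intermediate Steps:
Function('H')(d, v) = Add(-153, d, v) (Function('H')(d, v) = Add(Add(d, v), -153) = Add(-153, d, v))
Add(Function('H')(184, 178), Mul(-1, 32999)) = Add(Add(-153, 184, 178), Mul(-1, 32999)) = Add(209, -32999) = -32790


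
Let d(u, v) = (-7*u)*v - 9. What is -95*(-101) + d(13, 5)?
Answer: 9131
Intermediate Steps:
d(u, v) = -9 - 7*u*v (d(u, v) = -7*u*v - 9 = -9 - 7*u*v)
-95*(-101) + d(13, 5) = -95*(-101) + (-9 - 7*13*5) = 9595 + (-9 - 455) = 9595 - 464 = 9131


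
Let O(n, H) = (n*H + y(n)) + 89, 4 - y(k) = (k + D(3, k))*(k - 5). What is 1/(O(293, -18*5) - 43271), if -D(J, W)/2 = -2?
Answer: -1/155084 ≈ -6.4481e-6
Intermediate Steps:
D(J, W) = 4 (D(J, W) = -2*(-2) = 4)
y(k) = 4 - (-5 + k)*(4 + k) (y(k) = 4 - (k + 4)*(k - 5) = 4 - (4 + k)*(-5 + k) = 4 - (-5 + k)*(4 + k))
O(n, H) = 113 + n - n**2 + H*n (O(n, H) = (n*H + (24 + n - n**2)) + 89 = (H*n + (24 + n - n**2)) + 89 = (24 + n - n**2 + H*n) + 89 = 113 + n - n**2 + H*n)
1/(O(293, -18*5) - 43271) = 1/((113 + 293 - 1*293**2 - 18*5*293) - 43271) = 1/((113 + 293 - 1*85849 - 90*293) - 43271) = 1/((113 + 293 - 85849 - 26370) - 43271) = 1/(-111813 - 43271) = 1/(-155084) = -1/155084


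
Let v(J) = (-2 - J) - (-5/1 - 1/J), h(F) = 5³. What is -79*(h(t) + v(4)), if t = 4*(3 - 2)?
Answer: -39263/4 ≈ -9815.8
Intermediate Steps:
t = 4 (t = 4*1 = 4)
h(F) = 125
v(J) = 3 + 1/J - J (v(J) = (-2 - J) - (-5*1 - 1/J) = (-2 - J) - (-5 - 1/J) = (-2 - J) + (5 + 1/J) = 3 + 1/J - J)
-79*(h(t) + v(4)) = -79*(125 + (3 + 1/4 - 1*4)) = -79*(125 + (3 + ¼ - 4)) = -79*(125 - ¾) = -79*497/4 = -39263/4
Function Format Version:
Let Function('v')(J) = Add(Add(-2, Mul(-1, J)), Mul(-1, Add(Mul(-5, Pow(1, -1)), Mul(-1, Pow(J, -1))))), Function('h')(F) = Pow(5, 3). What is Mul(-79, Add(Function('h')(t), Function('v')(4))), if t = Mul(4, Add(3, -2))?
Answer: Rational(-39263, 4) ≈ -9815.8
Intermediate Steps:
t = 4 (t = Mul(4, 1) = 4)
Function('h')(F) = 125
Function('v')(J) = Add(3, Pow(J, -1), Mul(-1, J)) (Function('v')(J) = Add(Add(-2, Mul(-1, J)), Mul(-1, Add(Mul(-5, 1), Mul(-1, Pow(J, -1))))) = Add(Add(-2, Mul(-1, J)), Mul(-1, Add(-5, Mul(-1, Pow(J, -1))))) = Add(Add(-2, Mul(-1, J)), Add(5, Pow(J, -1))) = Add(3, Pow(J, -1), Mul(-1, J)))
Mul(-79, Add(Function('h')(t), Function('v')(4))) = Mul(-79, Add(125, Add(3, Pow(4, -1), Mul(-1, 4)))) = Mul(-79, Add(125, Add(3, Rational(1, 4), -4))) = Mul(-79, Add(125, Rational(-3, 4))) = Mul(-79, Rational(497, 4)) = Rational(-39263, 4)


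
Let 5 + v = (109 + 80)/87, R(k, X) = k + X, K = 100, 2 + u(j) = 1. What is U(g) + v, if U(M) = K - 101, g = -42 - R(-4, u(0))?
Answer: -111/29 ≈ -3.8276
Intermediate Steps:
u(j) = -1 (u(j) = -2 + 1 = -1)
R(k, X) = X + k
g = -37 (g = -42 - (-1 - 4) = -42 - 1*(-5) = -42 + 5 = -37)
U(M) = -1 (U(M) = 100 - 101 = -1)
v = -82/29 (v = -5 + (109 + 80)/87 = -5 + (1/87)*189 = -5 + 63/29 = -82/29 ≈ -2.8276)
U(g) + v = -1 - 82/29 = -111/29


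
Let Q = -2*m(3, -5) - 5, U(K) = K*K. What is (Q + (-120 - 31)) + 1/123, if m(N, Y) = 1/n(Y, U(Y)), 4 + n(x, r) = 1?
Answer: -19105/123 ≈ -155.33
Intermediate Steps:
U(K) = K**2
n(x, r) = -3 (n(x, r) = -4 + 1 = -3)
m(N, Y) = -1/3 (m(N, Y) = 1/(-3) = -1/3)
Q = -13/3 (Q = -2*(-1/3) - 5 = 2/3 - 5 = -13/3 ≈ -4.3333)
(Q + (-120 - 31)) + 1/123 = (-13/3 + (-120 - 31)) + 1/123 = (-13/3 - 151) + 1/123 = -466/3 + 1/123 = -19105/123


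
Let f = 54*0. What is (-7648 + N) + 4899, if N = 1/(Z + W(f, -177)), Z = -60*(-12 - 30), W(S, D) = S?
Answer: -6927479/2520 ≈ -2749.0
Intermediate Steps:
f = 0
Z = 2520 (Z = -60*(-42) = 2520)
N = 1/2520 (N = 1/(2520 + 0) = 1/2520 ≈ 0.00039683)
(-7648 + N) + 4899 = (-7648 + 1/2520) + 4899 = -19272959/2520 + 4899 = -6927479/2520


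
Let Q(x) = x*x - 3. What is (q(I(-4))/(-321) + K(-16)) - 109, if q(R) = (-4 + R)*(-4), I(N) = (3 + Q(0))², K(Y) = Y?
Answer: -40141/321 ≈ -125.05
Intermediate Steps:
Q(x) = -3 + x² (Q(x) = x² - 3 = -3 + x²)
I(N) = 0 (I(N) = (3 + (-3 + 0²))² = (3 + (-3 + 0))² = (3 - 3)² = 0² = 0)
q(R) = 16 - 4*R
(q(I(-4))/(-321) + K(-16)) - 109 = ((16 - 4*0)/(-321) - 16) - 109 = ((16 + 0)*(-1/321) - 16) - 109 = (16*(-1/321) - 16) - 109 = (-16/321 - 16) - 109 = -5152/321 - 109 = -40141/321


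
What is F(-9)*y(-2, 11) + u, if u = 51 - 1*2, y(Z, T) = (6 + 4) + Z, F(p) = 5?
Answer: 89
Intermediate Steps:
y(Z, T) = 10 + Z
u = 49 (u = 51 - 2 = 49)
F(-9)*y(-2, 11) + u = 5*(10 - 2) + 49 = 5*8 + 49 = 40 + 49 = 89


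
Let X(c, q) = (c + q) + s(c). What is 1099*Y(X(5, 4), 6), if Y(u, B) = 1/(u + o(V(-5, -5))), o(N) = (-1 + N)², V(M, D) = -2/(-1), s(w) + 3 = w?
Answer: 1099/12 ≈ 91.583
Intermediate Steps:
s(w) = -3 + w
V(M, D) = 2 (V(M, D) = -2*(-1) = 2)
X(c, q) = -3 + q + 2*c (X(c, q) = (c + q) + (-3 + c) = -3 + q + 2*c)
Y(u, B) = 1/(1 + u) (Y(u, B) = 1/(u + (-1 + 2)²) = 1/(u + 1²) = 1/(u + 1) = 1/(1 + u))
1099*Y(X(5, 4), 6) = 1099/(1 + (-3 + 4 + 2*5)) = 1099/(1 + (-3 + 4 + 10)) = 1099/(1 + 11) = 1099/12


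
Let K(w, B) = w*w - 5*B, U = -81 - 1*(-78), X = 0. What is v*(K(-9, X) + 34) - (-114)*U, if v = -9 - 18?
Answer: -3447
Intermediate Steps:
U = -3 (U = -81 + 78 = -3)
v = -27
K(w, B) = w² - 5*B
v*(K(-9, X) + 34) - (-114)*U = -27*(((-9)² - 5*0) + 34) - (-114)*(-3) = -27*((81 + 0) + 34) - 1*342 = -27*(81 + 34) - 342 = -27*115 - 342 = -3105 - 342 = -3447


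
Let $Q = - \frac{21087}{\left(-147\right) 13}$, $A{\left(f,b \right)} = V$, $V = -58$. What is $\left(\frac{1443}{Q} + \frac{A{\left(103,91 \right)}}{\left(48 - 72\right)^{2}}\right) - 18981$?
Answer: $- \frac{4239966905}{224928} \approx -18850.0$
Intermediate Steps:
$A{\left(f,b \right)} = -58$
$Q = \frac{7029}{637}$ ($Q = - \frac{21087}{-1911} = \left(-21087\right) \left(- \frac{1}{1911}\right) = \frac{7029}{637} \approx 11.035$)
$\left(\frac{1443}{Q} + \frac{A{\left(103,91 \right)}}{\left(48 - 72\right)^{2}}\right) - 18981 = \left(\frac{1443}{\frac{7029}{637}} - \frac{58}{\left(48 - 72\right)^{2}}\right) - 18981 = \left(1443 \cdot \frac{637}{7029} - \frac{58}{\left(-24\right)^{2}}\right) - 18981 = \left(\frac{306397}{2343} - \frac{58}{576}\right) - 18981 = \left(\frac{306397}{2343} - \frac{29}{288}\right) - 18981 = \frac{29391463}{224928} - 18981 = - \frac{4239966905}{224928}$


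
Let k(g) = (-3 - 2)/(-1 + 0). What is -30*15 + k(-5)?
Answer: -445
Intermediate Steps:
k(g) = 5 (k(g) = -5/(-1) = -5*(-1) = 5)
-30*15 + k(-5) = -30*15 + 5 = -450 + 5 = -445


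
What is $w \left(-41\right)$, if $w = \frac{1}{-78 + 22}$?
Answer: $\frac{41}{56} \approx 0.73214$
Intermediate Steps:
$w = - \frac{1}{56}$ ($w = \frac{1}{-56} = - \frac{1}{56} \approx -0.017857$)
$w \left(-41\right) = \left(- \frac{1}{56}\right) \left(-41\right) = \frac{41}{56}$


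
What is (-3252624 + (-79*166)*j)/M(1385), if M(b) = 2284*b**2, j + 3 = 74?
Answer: -2091859/2190612950 ≈ -0.00095492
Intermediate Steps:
j = 71 (j = -3 + 74 = 71)
(-3252624 + (-79*166)*j)/M(1385) = (-3252624 - 79*166*71)/((2284*1385**2)) = (-3252624 - 13114*71)/((2284*1918225)) = (-3252624 - 931094)/4381225900 = -4183718*1/4381225900 = -2091859/2190612950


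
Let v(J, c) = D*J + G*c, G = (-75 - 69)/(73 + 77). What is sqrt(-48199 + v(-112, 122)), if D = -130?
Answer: 3*I*sqrt(93767)/5 ≈ 183.73*I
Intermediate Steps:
G = -24/25 (G = -144/150 = -144*1/150 = -24/25 ≈ -0.96000)
v(J, c) = -130*J - 24*c/25
sqrt(-48199 + v(-112, 122)) = sqrt(-48199 + (-130*(-112) - 24/25*122)) = sqrt(-48199 + (14560 - 2928/25)) = sqrt(-48199 + 361072/25) = sqrt(-843903/25) = 3*I*sqrt(93767)/5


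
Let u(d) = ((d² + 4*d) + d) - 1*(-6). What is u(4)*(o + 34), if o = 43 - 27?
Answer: 2100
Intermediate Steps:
u(d) = 6 + d² + 5*d (u(d) = (d² + 5*d) + 6 = 6 + d² + 5*d)
o = 16
u(4)*(o + 34) = (6 + 4² + 5*4)*(16 + 34) = (6 + 16 + 20)*50 = 42*50 = 2100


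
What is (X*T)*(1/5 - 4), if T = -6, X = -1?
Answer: -114/5 ≈ -22.800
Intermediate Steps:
(X*T)*(1/5 - 4) = (-1*(-6))*(1/5 - 4) = 6*(1*(⅕) - 4) = 6*(⅕ - 4) = 6*(-19/5) = -114/5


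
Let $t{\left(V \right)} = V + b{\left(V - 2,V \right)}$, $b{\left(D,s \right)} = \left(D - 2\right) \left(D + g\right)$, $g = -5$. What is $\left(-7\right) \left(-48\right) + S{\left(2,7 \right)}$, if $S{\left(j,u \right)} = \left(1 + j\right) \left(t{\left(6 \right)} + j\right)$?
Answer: $354$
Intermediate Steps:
$b{\left(D,s \right)} = \left(-5 + D\right) \left(-2 + D\right)$ ($b{\left(D,s \right)} = \left(D - 2\right) \left(D - 5\right) = \left(-2 + D\right) \left(-5 + D\right) = \left(-5 + D\right) \left(-2 + D\right)$)
$t{\left(V \right)} = 24 + \left(-2 + V\right)^{2} - 6 V$ ($t{\left(V \right)} = V + \left(10 + \left(V - 2\right)^{2} - 7 \left(V - 2\right)\right) = V + \left(10 + \left(-2 + V\right)^{2} - 7 \left(-2 + V\right)\right) = V + \left(10 + \left(-2 + V\right)^{2} - \left(-14 + 7 V\right)\right) = V + \left(24 + \left(-2 + V\right)^{2} - 7 V\right) = 24 + \left(-2 + V\right)^{2} - 6 V$)
$S{\left(j,u \right)} = \left(1 + j\right) \left(4 + j\right)$ ($S{\left(j,u \right)} = \left(1 + j\right) \left(\left(28 + 6^{2} - 60\right) + j\right) = \left(1 + j\right) \left(\left(28 + 36 - 60\right) + j\right) = \left(1 + j\right) \left(4 + j\right)$)
$\left(-7\right) \left(-48\right) + S{\left(2,7 \right)} = \left(-7\right) \left(-48\right) + \left(4 + 2^{2} + 5 \cdot 2\right) = 336 + \left(4 + 4 + 10\right) = 336 + 18 = 354$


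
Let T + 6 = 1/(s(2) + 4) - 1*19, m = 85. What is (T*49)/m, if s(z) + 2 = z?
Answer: -4851/340 ≈ -14.268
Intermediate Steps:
s(z) = -2 + z
T = -99/4 (T = -6 + (1/((-2 + 2) + 4) - 1*19) = -6 + (1/(0 + 4) - 19) = -6 + (1/4 - 19) = -6 + (¼ - 19) = -6 - 75/4 = -99/4 ≈ -24.750)
(T*49)/m = -99/4*49/85 = -4851/4*1/85 = -4851/340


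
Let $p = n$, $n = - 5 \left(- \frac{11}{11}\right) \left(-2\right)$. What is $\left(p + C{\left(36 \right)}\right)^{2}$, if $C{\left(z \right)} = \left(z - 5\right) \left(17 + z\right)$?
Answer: $2666689$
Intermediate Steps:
$C{\left(z \right)} = \left(-5 + z\right) \left(17 + z\right)$
$n = -10$ ($n = - 5 \left(\left(-11\right) \frac{1}{11}\right) \left(-2\right) = \left(-5\right) \left(-1\right) \left(-2\right) = 5 \left(-2\right) = -10$)
$p = -10$
$\left(p + C{\left(36 \right)}\right)^{2} = \left(-10 + \left(-85 + 36^{2} + 12 \cdot 36\right)\right)^{2} = \left(-10 + \left(-85 + 1296 + 432\right)\right)^{2} = \left(-10 + 1643\right)^{2} = 1633^{2} = 2666689$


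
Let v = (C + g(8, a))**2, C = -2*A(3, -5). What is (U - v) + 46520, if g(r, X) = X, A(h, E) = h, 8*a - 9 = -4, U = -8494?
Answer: 2431815/64 ≈ 37997.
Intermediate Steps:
a = 5/8 (a = 9/8 + (1/8)*(-4) = 9/8 - 1/2 = 5/8 ≈ 0.62500)
C = -6 (C = -2*3 = -6)
v = 1849/64 (v = (-6 + 5/8)**2 = (-43/8)**2 = 1849/64 ≈ 28.891)
(U - v) + 46520 = (-8494 - 1*1849/64) + 46520 = (-8494 - 1849/64) + 46520 = -545465/64 + 46520 = 2431815/64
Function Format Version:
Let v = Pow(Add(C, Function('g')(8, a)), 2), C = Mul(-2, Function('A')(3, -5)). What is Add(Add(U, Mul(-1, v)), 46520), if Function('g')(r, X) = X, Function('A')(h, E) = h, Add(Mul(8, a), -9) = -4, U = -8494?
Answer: Rational(2431815, 64) ≈ 37997.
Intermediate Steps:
a = Rational(5, 8) (a = Add(Rational(9, 8), Mul(Rational(1, 8), -4)) = Add(Rational(9, 8), Rational(-1, 2)) = Rational(5, 8) ≈ 0.62500)
C = -6 (C = Mul(-2, 3) = -6)
v = Rational(1849, 64) (v = Pow(Add(-6, Rational(5, 8)), 2) = Pow(Rational(-43, 8), 2) = Rational(1849, 64) ≈ 28.891)
Add(Add(U, Mul(-1, v)), 46520) = Add(Add(-8494, Mul(-1, Rational(1849, 64))), 46520) = Add(Add(-8494, Rational(-1849, 64)), 46520) = Add(Rational(-545465, 64), 46520) = Rational(2431815, 64)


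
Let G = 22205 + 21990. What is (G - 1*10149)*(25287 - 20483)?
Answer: 163556984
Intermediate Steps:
G = 44195
(G - 1*10149)*(25287 - 20483) = (44195 - 1*10149)*(25287 - 20483) = (44195 - 10149)*4804 = 34046*4804 = 163556984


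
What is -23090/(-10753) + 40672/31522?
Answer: 582594498/169478033 ≈ 3.4376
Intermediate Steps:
-23090/(-10753) + 40672/31522 = -23090*(-1/10753) + 40672*(1/31522) = 23090/10753 + 20336/15761 = 582594498/169478033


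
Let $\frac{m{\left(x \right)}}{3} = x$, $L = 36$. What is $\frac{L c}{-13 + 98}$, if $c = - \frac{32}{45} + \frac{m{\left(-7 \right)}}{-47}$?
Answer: $- \frac{2236}{19975} \approx -0.11194$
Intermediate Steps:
$m{\left(x \right)} = 3 x$
$c = - \frac{559}{2115}$ ($c = - \frac{32}{45} + \frac{3 \left(-7\right)}{-47} = \left(-32\right) \frac{1}{45} - - \frac{21}{47} = - \frac{32}{45} + \frac{21}{47} = - \frac{559}{2115} \approx -0.2643$)
$\frac{L c}{-13 + 98} = \frac{36 \left(- \frac{559}{2115}\right)}{-13 + 98} = - \frac{2236}{235 \cdot 85} = \left(- \frac{2236}{235}\right) \frac{1}{85} = - \frac{2236}{19975}$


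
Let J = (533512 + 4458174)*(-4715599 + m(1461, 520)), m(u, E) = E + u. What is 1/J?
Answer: -1/23528900979948 ≈ -4.2501e-14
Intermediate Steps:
J = -23528900979948 (J = (533512 + 4458174)*(-4715599 + (520 + 1461)) = 4991686*(-4715599 + 1981) = 4991686*(-4713618) = -23528900979948)
1/J = 1/(-23528900979948) = -1/23528900979948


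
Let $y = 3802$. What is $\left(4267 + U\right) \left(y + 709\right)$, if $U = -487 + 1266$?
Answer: $22762506$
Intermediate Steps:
$U = 779$
$\left(4267 + U\right) \left(y + 709\right) = \left(4267 + 779\right) \left(3802 + 709\right) = 5046 \cdot 4511 = 22762506$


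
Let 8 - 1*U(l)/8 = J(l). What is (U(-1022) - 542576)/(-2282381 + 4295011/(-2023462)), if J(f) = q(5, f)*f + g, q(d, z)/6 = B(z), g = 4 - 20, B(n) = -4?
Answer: 213506460128/659759359719 ≈ 0.32361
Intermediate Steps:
g = -16
q(d, z) = -24 (q(d, z) = 6*(-4) = -24)
J(f) = -16 - 24*f (J(f) = -24*f - 16 = -16 - 24*f)
U(l) = 192 + 192*l (U(l) = 64 - 8*(-16 - 24*l) = 64 + (128 + 192*l) = 192 + 192*l)
(U(-1022) - 542576)/(-2282381 + 4295011/(-2023462)) = ((192 + 192*(-1022)) - 542576)/(-2282381 + 4295011/(-2023462)) = ((192 - 196224) - 542576)/(-2282381 + 4295011*(-1/2023462)) = (-196032 - 542576)/(-2282381 - 613573/289066) = -738608/(-659759359719/289066) = -738608*(-289066/659759359719) = 213506460128/659759359719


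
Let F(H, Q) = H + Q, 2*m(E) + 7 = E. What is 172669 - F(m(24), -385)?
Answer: 346091/2 ≈ 1.7305e+5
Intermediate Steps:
m(E) = -7/2 + E/2
172669 - F(m(24), -385) = 172669 - ((-7/2 + (½)*24) - 385) = 172669 - ((-7/2 + 12) - 385) = 172669 - (17/2 - 385) = 172669 - 1*(-753/2) = 172669 + 753/2 = 346091/2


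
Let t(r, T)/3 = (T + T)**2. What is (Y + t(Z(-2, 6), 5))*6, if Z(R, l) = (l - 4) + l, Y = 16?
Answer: 1896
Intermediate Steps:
Z(R, l) = -4 + 2*l (Z(R, l) = (-4 + l) + l = -4 + 2*l)
t(r, T) = 12*T**2 (t(r, T) = 3*(T + T)**2 = 3*(2*T)**2 = 3*(4*T**2) = 12*T**2)
(Y + t(Z(-2, 6), 5))*6 = (16 + 12*5**2)*6 = (16 + 12*25)*6 = (16 + 300)*6 = 316*6 = 1896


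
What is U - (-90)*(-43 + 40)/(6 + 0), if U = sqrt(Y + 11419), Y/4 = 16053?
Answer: -45 + sqrt(75631) ≈ 230.01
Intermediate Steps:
Y = 64212 (Y = 4*16053 = 64212)
U = sqrt(75631) (U = sqrt(64212 + 11419) = sqrt(75631) ≈ 275.01)
U - (-90)*(-43 + 40)/(6 + 0) = sqrt(75631) - (-90)*(-43 + 40)/(6 + 0) = sqrt(75631) - (-90)*(-3/6) = sqrt(75631) - (-90)*(-3*1/6) = sqrt(75631) - (-90)*(-1)/2 = sqrt(75631) - 1*45 = sqrt(75631) - 45 = -45 + sqrt(75631)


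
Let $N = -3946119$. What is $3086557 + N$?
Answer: $-859562$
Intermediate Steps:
$3086557 + N = 3086557 - 3946119 = -859562$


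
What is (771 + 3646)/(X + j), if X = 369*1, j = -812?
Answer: -4417/443 ≈ -9.9707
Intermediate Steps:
X = 369
(771 + 3646)/(X + j) = (771 + 3646)/(369 - 812) = 4417/(-443) = 4417*(-1/443) = -4417/443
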